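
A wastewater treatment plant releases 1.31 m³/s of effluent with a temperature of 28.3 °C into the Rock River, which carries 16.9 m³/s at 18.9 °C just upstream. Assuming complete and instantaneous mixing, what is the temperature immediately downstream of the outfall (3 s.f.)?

Flow-weighted mixing: C = (Q_r C_r + Q_w C_w)/(Q_r + Q_w)
= (16.9×18.9 + 1.31×28.3)/(16.9 + 1.31) = 356.5/18.21 = 19.58 °C.

19.6 °C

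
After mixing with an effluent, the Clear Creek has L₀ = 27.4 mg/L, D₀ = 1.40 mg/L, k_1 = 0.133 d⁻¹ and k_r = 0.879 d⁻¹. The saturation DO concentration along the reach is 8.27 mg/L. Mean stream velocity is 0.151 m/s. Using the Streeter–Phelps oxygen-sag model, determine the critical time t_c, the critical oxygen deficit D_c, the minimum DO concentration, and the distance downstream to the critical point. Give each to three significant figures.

With k_r/k_1 = 6.609 and 1 − D₀(k_r−k_1)/(k_1 L₀) = 0.7134,
t_c = ln(6.609 × 0.7134) / (0.879 − 0.133) = ln(4.715) / 0.7460 = 1.551/0.7460 = 2.079 d.
L(t_c) = L₀ e^(−k_1 t_c) = 27.4 × 0.7585 = 20.78 mg/L, and at the critical point k_r D_c = k_1 L, so D_c = (0.133/0.879) × 20.78 = 3.144 mg/L.
Minimum DO = C_s − D_c = 8.27 − 3.144 = 5.126 mg/L.
x_c = v t_c = 0.151 m/s × 2.079 d × 86400 s/d = 27120 m ≈ 27.1 km.

t_c ≈ 2.08 d; D_c ≈ 3.14 mg/L; min DO ≈ 5.13 mg/L; x_c ≈ 27.1 km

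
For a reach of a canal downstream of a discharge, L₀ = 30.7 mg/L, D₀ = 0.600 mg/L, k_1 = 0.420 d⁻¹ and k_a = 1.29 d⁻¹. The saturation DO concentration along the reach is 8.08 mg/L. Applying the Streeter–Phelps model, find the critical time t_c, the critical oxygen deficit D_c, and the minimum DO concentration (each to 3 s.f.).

With k_a/k_1 = 3.071 and 1 − D₀(k_a−k_1)/(k_1 L₀) = 0.9595,
t_c = ln(3.071 × 0.9595) / (1.29 − 0.420) = ln(2.947) / 0.8700 = 1.081/0.8700 = 1.242 d.
L(t_c) = L₀ e^(−k_1 t_c) = 30.7 × 0.5935 = 18.22 mg/L, and at the critical point k_a D_c = k_1 L, so D_c = (0.420/1.29) × 18.22 = 5.932 mg/L.
Minimum DO = C_s − D_c = 8.08 − 5.932 = 2.148 mg/L.

t_c ≈ 1.24 d; D_c ≈ 5.93 mg/L; min DO ≈ 2.15 mg/L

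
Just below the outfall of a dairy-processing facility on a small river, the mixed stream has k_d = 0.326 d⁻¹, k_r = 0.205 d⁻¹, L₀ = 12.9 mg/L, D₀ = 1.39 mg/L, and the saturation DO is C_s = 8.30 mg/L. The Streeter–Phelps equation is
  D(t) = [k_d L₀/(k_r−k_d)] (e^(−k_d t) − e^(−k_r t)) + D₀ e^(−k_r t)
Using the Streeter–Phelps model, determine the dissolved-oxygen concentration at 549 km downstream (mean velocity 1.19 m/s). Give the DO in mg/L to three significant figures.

Travel time t = x/v = 549 km / (1.19 m/s) = 549000 m / 1.19 m/s = 461300 s = 5.340 d.
k_d L₀/(k_r−k_d) = 0.326×12.9/(0.205−0.326) = 4.205/-0.1210 = -34.76 mg/L.
e^(−k_d t) = e^(−0.326×5.340) = 0.1754; e^(−k_r t) = e^(−0.205×5.340) = 0.3347.
D = -34.76 × (0.1754 − 0.3347) + 1.39 × 0.3347 = 5.536 + 0.4652 = 6.001 mg/L.
DO = C_s − D = 8.30 − 6.001 = 2.299 mg/L.

DO ≈ 2.30 mg/L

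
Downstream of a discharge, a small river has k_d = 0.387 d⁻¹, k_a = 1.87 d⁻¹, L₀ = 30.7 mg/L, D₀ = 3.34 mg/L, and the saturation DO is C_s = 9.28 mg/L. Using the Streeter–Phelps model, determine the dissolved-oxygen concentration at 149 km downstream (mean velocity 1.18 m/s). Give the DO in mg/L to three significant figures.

Travel time t = x/v = 149 km / (1.18 m/s) = 149000 m / 1.18 m/s = 126300 s = 1.461 d.
k_d L₀/(k_a−k_d) = 0.387×30.7/(1.87−0.387) = 11.88/1.483 = 8.011 mg/L.
e^(−k_d t) = e^(−0.387×1.461) = 0.5680; e^(−k_a t) = e^(−1.87×1.461) = 0.06503.
D = 8.011 × (0.5680 − 0.06503) + 3.34 × 0.06503 = 4.030 + 0.2172 = 4.247 mg/L.
DO = C_s − D = 9.28 − 4.247 = 5.033 mg/L.

DO ≈ 5.03 mg/L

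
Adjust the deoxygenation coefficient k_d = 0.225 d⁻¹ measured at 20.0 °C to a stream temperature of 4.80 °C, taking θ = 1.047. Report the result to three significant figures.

k_d(T₂) = k_d(T₁) · θ^(T₂−T₁) = 0.225 × 1.047^(4.80−20.0)
= 0.225 × 1.047^-15.2 = 0.225 × 0.4975 = 0.1119 d⁻¹.

k_d ≈ 0.112 d⁻¹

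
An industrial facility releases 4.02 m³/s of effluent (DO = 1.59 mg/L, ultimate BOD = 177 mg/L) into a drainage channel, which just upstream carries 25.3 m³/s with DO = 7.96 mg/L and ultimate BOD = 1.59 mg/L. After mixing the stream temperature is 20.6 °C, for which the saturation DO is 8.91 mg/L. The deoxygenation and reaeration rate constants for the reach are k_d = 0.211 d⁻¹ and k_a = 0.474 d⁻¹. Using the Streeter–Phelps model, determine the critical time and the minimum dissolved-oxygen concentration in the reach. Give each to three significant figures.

Mixed DO = (25.3×7.96 + 4.02×1.59)/(25.3+4.02) = 207.8/29.32 = 7.087 mg/L.
Mixed L₀ = (25.3×1.59 + 4.02×177)/(29.32) = 751.8/29.32 = 25.64 mg/L.
Initial deficit D₀ = C_s − DO₀ = 8.91 − 7.087 = 1.823 mg/L.
t_c = (1/0.2630) ln[(0.474/0.211)(1 − 1.823×0.2630/(0.211×25.64))] = 3.802 × ln(2.047) = 2.724 d.
D_c = (0.211/0.474) × 25.64 × e^(−0.211×2.724) = 0.4451 × 25.64 × 0.5628 = 6.423 mg/L.
Minimum DO = 8.91 − 6.423 = 2.487 mg/L.

t_c ≈ 2.72 d; minimum DO ≈ 2.49 mg/L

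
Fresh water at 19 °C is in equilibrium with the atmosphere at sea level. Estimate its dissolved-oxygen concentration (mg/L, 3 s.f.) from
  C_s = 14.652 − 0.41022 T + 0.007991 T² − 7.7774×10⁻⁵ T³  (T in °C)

C_s = 14.652 − 0.41022×19 + 0.007991×19² − 7.7774×10⁻⁵×19³ = 9.209 mg/L.

C_s ≈ 9.21 mg/L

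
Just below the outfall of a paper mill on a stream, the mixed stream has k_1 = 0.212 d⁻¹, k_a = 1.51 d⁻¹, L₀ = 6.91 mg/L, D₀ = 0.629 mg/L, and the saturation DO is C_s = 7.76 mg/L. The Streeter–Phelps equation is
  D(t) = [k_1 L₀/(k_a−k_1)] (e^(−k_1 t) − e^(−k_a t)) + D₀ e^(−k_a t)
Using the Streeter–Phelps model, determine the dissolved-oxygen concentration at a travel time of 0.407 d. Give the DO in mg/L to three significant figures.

DO ≈ 6.99 mg/L

k_1 L₀/(k_a−k_1) = 0.212×6.91/(1.51−0.212) = 1.465/1.298 = 1.129 mg/L.
e^(−k_1 t) = e^(−0.212×0.4070) = 0.9173; e^(−k_a t) = e^(−1.51×0.4070) = 0.5409.
D = 1.129 × (0.9173 − 0.5409) + 0.629 × 0.5409 = 0.4249 + 0.3402 = 0.7651 mg/L.
DO = C_s − D = 7.76 − 0.7651 = 6.995 mg/L.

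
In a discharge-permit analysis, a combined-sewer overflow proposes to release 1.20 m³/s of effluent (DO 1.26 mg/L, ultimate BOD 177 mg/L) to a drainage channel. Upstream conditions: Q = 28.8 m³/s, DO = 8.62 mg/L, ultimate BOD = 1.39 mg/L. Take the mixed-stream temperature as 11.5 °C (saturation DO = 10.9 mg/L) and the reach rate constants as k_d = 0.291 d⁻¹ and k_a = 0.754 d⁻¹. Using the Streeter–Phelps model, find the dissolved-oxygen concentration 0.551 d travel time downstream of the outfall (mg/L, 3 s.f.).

Mixed DO = (28.8×8.62 + 1.20×1.26)/(28.8+1.20) = 249.8/30.00 = 8.326 mg/L.
Mixed L₀ = (28.8×1.39 + 1.20×177)/(30.00) = 252.4/30.00 = 8.414 mg/L.
Initial deficit D₀ = C_s − DO₀ = 10.9 − 8.326 = 2.574 mg/L.
D(0.551) = [0.291×8.414/(0.754−0.291)](e^(−0.291×0.551) − e^(−0.754×0.551)) + 2.574 e^(−0.754×0.551)
= 5.289 × (0.8519 − 0.6600) + 2.574 × 0.6600 = 2.714 mg/L.
DO = 10.9 − 2.714 = 8.186 mg/L.

DO ≈ 8.19 mg/L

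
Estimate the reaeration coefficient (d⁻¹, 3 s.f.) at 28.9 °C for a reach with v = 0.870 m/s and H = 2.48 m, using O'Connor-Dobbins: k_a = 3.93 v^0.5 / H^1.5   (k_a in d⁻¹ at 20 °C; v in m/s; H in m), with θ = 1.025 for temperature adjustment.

k_a(20) = 3.93 × 0.870^0.5 / 2.48^1.5 = 3.93 × 0.9327 / 3.906 = 0.9386 d⁻¹.
k_a(28.9) = 0.9386 × 1.025^(28.9−20) = 0.9386 × 1.246 = 1.169 d⁻¹.

k_a ≈ 1.17 d⁻¹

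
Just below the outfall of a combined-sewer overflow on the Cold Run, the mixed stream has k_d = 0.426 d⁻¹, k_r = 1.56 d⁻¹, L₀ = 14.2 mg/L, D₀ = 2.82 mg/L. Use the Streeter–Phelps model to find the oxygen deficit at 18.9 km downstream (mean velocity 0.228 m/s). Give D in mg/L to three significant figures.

D ≈ 2.98 mg/L

Travel time t = x/v = 18.9 km / (0.228 m/s) = 18900 m / 0.228 m/s = 82890 s = 0.9594 d.
k_d L₀/(k_r−k_d) = 0.426×14.2/(1.56−0.426) = 6.049/1.134 = 5.334 mg/L.
e^(−k_d t) = e^(−0.426×0.9594) = 0.6645; e^(−k_r t) = e^(−1.56×0.9594) = 0.2239.
D = 5.334 × (0.6645 − 0.2239) + 2.82 × 0.2239 = 2.351 + 0.6313 = 2.982 mg/L.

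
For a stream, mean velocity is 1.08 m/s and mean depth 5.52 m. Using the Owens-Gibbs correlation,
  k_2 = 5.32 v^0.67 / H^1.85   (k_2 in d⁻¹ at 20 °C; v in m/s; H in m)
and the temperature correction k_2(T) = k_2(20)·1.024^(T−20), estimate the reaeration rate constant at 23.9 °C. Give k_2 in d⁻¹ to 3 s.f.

k_2 ≈ 0.261 d⁻¹

k_2(20) = 5.32 × 1.08^0.67 / 5.52^1.85 = 5.32 × 1.053 / 23.58 = 0.2375 d⁻¹.
k_2(23.9) = 0.2375 × 1.024^(23.9−20) = 0.2375 × 1.097 = 0.2605 d⁻¹.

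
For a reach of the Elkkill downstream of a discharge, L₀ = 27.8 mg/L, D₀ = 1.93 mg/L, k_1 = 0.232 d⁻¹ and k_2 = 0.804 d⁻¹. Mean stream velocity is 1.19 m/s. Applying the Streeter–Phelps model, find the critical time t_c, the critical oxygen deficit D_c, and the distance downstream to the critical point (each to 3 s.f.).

With k_2/k_1 = 3.466 and 1 − D₀(k_2−k_1)/(k_1 L₀) = 0.8288,
t_c = ln(3.466 × 0.8288) / (0.804 − 0.232) = ln(2.872) / 0.5720 = 1.055/0.5720 = 1.845 d.
L(t_c) = L₀ e^(−k_1 t_c) = 27.8 × 0.6518 = 18.12 mg/L, and at the critical point k_2 D_c = k_1 L, so D_c = (0.232/0.804) × 18.12 = 5.229 mg/L.
x_c = v t_c = 1.19 m/s × 1.845 d × 86400 s/d = 189700 m ≈ 190 km.

t_c ≈ 1.84 d; D_c ≈ 5.23 mg/L; x_c ≈ 190 km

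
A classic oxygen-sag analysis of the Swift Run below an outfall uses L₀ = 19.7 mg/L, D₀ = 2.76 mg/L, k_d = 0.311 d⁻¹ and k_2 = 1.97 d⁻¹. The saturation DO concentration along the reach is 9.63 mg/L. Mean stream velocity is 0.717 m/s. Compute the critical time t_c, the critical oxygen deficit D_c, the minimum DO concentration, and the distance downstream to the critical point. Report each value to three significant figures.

With k_2/k_d = 6.334 and 1 − D₀(k_2−k_d)/(k_d L₀) = 0.2526,
t_c = ln(6.334 × 0.2526) / (1.97 − 0.311) = ln(1.600) / 1.659 = 0.4702/1.659 = 0.2834 d.
L(t_c) = L₀ e^(−k_d t_c) = 19.7 × 0.9156 = 18.04 mg/L, and at the critical point k_2 D_c = k_d L, so D_c = (0.311/1.97) × 18.04 = 2.848 mg/L.
Minimum DO = C_s − D_c = 9.63 − 2.848 = 6.782 mg/L.
x_c = v t_c = 0.717 m/s × 0.2834 d × 86400 s/d = 17560 m ≈ 17.6 km.

t_c ≈ 0.283 d; D_c ≈ 2.85 mg/L; min DO ≈ 6.78 mg/L; x_c ≈ 17.6 km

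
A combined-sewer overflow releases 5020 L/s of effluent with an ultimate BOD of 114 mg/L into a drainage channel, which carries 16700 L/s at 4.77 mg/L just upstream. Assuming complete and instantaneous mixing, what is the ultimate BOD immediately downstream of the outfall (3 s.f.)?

Flow-weighted mixing: C = (Q_r C_r + Q_w C_w)/(Q_r + Q_w)
= (16700×4.77 + 5020×114)/(16700 + 5020) = 651900/21720 = 30.02 mg/L.

30.0 mg/L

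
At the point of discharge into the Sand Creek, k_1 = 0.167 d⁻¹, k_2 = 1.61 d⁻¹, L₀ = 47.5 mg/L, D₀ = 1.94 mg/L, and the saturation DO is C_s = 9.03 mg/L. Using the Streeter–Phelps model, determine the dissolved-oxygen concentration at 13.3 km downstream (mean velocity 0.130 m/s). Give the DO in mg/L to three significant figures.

DO ≈ 5.05 mg/L

Travel time t = x/v = 13.3 km / (0.130 m/s) = 13300 m / 0.130 m/s = 102300 s = 1.184 d.
k_1 L₀/(k_2−k_1) = 0.167×47.5/(1.61−0.167) = 7.933/1.443 = 5.497 mg/L.
e^(−k_1 t) = e^(−0.167×1.184) = 0.8206; e^(−k_2 t) = e^(−1.61×1.184) = 0.1486.
D = 5.497 × (0.8206 − 0.1486) + 1.94 × 0.1486 = 3.694 + 0.2883 = 3.982 mg/L.
DO = C_s − D = 9.03 − 3.982 = 5.048 mg/L.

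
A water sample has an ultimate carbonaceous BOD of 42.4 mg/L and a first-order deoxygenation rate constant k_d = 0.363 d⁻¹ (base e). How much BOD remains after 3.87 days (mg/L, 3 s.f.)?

L_t = L₀ e^(−k_d t) = 42.4 × e^(−0.363×3.87) = 42.4 × 0.2454 = 10.41 mg/L.

L ≈ 10.4 mg/L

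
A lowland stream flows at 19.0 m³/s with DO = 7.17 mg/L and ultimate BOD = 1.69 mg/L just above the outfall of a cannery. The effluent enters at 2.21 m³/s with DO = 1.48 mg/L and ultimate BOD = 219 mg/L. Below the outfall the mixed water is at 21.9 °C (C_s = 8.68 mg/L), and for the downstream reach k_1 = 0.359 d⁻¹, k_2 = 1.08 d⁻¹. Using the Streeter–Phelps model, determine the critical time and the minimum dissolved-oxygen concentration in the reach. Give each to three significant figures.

Mixed DO = (19.0×7.17 + 2.21×1.48)/(19.0+2.21) = 139.5/21.21 = 6.577 mg/L.
Mixed L₀ = (19.0×1.69 + 2.21×219)/(21.21) = 516.1/21.21 = 24.33 mg/L.
Initial deficit D₀ = C_s − DO₀ = 8.68 − 6.577 = 2.103 mg/L.
t_c = (1/0.7210) ln[(1.08/0.359)(1 − 2.103×0.7210/(0.359×24.33))] = 1.387 × ln(2.486) = 1.263 d.
D_c = (0.359/1.08) × 24.33 × e^(−0.359×1.263) = 0.3324 × 24.33 × 0.6354 = 5.139 mg/L.
Minimum DO = 8.68 − 5.139 = 3.541 mg/L.

t_c ≈ 1.26 d; minimum DO ≈ 3.54 mg/L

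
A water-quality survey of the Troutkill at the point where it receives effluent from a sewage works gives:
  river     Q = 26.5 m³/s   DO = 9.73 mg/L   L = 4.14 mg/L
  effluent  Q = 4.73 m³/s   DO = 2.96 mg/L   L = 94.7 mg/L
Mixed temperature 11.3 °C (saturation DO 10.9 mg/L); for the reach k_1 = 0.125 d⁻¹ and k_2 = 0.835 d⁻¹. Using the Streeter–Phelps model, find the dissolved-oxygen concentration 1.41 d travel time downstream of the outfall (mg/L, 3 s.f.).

DO ≈ 8.56 mg/L

Mixed DO = (26.5×9.73 + 4.73×2.96)/(26.5+4.73) = 271.8/31.23 = 8.705 mg/L.
Mixed L₀ = (26.5×4.14 + 4.73×94.7)/(31.23) = 557.6/31.23 = 17.86 mg/L.
Initial deficit D₀ = C_s − DO₀ = 10.9 − 8.705 = 2.195 mg/L.
D(1.41) = [0.125×17.86/(0.835−0.125)](e^(−0.125×1.41) − e^(−0.835×1.41)) + 2.195 e^(−0.835×1.41)
= 3.144 × (0.8384 − 0.3081) + 2.195 × 0.3081 = 2.344 mg/L.
DO = 10.9 − 2.344 = 8.556 mg/L.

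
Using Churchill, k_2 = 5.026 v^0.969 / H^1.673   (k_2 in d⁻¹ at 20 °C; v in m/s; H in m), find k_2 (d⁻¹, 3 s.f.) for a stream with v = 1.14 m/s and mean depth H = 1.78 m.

k_2 = 5.026 × 1.14^0.969 / 1.78^1.673 = 5.026 × 1.135 / 2.624 = 2.175 d⁻¹.

k_2 ≈ 2.17 d⁻¹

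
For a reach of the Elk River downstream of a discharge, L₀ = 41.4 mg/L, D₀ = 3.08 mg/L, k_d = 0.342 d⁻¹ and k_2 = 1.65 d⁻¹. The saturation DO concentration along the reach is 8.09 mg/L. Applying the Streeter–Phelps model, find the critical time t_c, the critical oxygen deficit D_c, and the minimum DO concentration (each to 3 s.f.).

t_c = [1/(k_2−k_d)] ln[(k_2/k_d)(1 − D₀(k_2−k_d)/(k_d L₀))]
= [1/(1.65−0.342)] ln[(1.65/0.342)(1 − 3.08×1.308/(0.342×41.4))]
= (1/1.308) ln[4.825 × 0.7155] = 0.7645 × ln(3.452) = 0.7645 × 1.239 = 0.9472 d.
D_c = (k_d/k_2) L₀ e^(−k_d t_c) = (0.342/1.65) × 41.4 × e^(−0.342×0.9472) = 0.2073 × 41.4 × 0.7233 = 6.207 mg/L.
Minimum DO = C_s − D_c = 8.09 − 6.207 = 1.883 mg/L.

t_c ≈ 0.947 d; D_c ≈ 6.21 mg/L; min DO ≈ 1.88 mg/L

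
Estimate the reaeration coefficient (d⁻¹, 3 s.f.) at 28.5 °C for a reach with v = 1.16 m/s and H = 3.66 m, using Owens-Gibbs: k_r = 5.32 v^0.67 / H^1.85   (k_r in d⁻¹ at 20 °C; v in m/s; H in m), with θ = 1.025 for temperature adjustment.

k_r ≈ 0.657 d⁻¹

k_r(20) = 5.32 × 1.16^0.67 / 3.66^1.85 = 5.32 × 1.105 / 11.03 = 0.5329 d⁻¹.
k_r(28.5) = 0.5329 × 1.025^(28.5−20) = 0.5329 × 1.234 = 0.6574 d⁻¹.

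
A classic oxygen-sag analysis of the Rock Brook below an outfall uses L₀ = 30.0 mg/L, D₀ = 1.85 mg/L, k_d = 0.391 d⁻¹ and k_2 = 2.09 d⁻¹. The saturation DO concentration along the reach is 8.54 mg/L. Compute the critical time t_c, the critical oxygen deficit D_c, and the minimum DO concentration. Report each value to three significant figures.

At the critical point dD/dt = 0, so k_d L₀ e^(−k_d t) = k_2 D. Substituting D(t) from the Streeter–Phelps equation and solving for t gives
t_c = ln[(k_2/k_d)(1 − D₀(k_2−k_d)/(k_d L₀))] / (k_2−k_d).
Here k_2−k_d = 1.699 d⁻¹ and 1 − D₀(k_2−k_d)/(k_d L₀) = 1 − 1.85×1.699/(0.391×30.0) = 0.7320, so
t_c = ln(5.345 × 0.7320) / 1.699 = 1.364 / 1.699 = 0.8030 d.
L(t_c) = L₀ e^(−k_d t_c) = 30.0 × 0.7305 = 21.92 mg/L, and at the critical point k_2 D_c = k_d L, so D_c = (0.391/2.09) × 21.92 = 4.100 mg/L.
Minimum DO = C_s − D_c = 8.54 − 4.100 = 4.440 mg/L.

t_c ≈ 0.803 d; D_c ≈ 4.10 mg/L; min DO ≈ 4.44 mg/L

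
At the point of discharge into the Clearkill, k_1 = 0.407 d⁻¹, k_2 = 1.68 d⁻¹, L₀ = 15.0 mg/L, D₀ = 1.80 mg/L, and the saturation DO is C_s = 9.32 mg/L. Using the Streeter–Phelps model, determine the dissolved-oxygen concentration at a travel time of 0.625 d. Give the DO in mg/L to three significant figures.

DO ≈ 6.65 mg/L

k_1 L₀/(k_2−k_1) = 0.407×15.0/(1.68−0.407) = 6.105/1.273 = 4.796 mg/L.
e^(−k_1 t) = e^(−0.407×0.6250) = 0.7754; e^(−k_2 t) = e^(−1.68×0.6250) = 0.3499.
D = 4.796 × (0.7754 − 0.3499) + 1.80 × 0.3499 = 2.040 + 0.6299 = 2.670 mg/L.
DO = C_s − D = 9.32 − 2.670 = 6.650 mg/L.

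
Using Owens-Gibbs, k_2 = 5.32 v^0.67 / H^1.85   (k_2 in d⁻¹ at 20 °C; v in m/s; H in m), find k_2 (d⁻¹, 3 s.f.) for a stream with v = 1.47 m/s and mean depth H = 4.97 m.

k_2 = 5.32 × 1.47^0.67 / 4.97^1.85 = 5.32 × 1.295 / 19.42 = 0.3546 d⁻¹.

k_2 ≈ 0.355 d⁻¹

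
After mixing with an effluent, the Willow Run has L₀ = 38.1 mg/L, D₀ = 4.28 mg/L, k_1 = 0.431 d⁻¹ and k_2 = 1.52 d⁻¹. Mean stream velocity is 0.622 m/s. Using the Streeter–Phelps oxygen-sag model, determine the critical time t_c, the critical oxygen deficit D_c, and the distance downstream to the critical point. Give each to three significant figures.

t_c ≈ 0.851 d; D_c ≈ 7.49 mg/L; x_c ≈ 45.7 km

With k_2/k_1 = 3.527 and 1 − D₀(k_2−k_1)/(k_1 L₀) = 0.7162,
t_c = ln(3.527 × 0.7162) / (1.52 − 0.431) = ln(2.526) / 1.089 = 0.9265/1.089 = 0.8508 d.
D_c = (k_1/k_2) L₀ e^(−k_1 t_c) = (0.431/1.52) × 38.1 × e^(−0.431×0.8508) = 0.2836 × 38.1 × 0.6930 = 7.487 mg/L.
x_c = v t_c = 0.622 m/s × 0.8508 d × 86400 s/d = 45720 m ≈ 45.7 km.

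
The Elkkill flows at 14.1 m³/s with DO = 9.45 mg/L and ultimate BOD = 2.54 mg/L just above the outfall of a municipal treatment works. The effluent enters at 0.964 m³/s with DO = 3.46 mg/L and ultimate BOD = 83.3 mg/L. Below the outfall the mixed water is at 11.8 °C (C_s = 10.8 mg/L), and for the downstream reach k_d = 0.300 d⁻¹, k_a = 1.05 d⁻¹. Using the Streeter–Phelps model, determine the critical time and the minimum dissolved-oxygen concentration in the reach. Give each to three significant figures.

t_c ≈ 0.569 d; minimum DO ≈ 8.94 mg/L

Mixed DO = (14.1×9.45 + 0.964×3.46)/(14.1+0.964) = 136.6/15.06 = 9.067 mg/L.
Mixed L₀ = (14.1×2.54 + 0.964×83.3)/(15.06) = 116.1/15.06 = 7.708 mg/L.
Initial deficit D₀ = C_s − DO₀ = 10.8 − 9.067 = 1.733 mg/L.
t_c = (1/0.7500) ln[(1.05/0.300)(1 − 1.733×0.7500/(0.300×7.708))] = 1.333 × ln(1.532) = 0.5691 d.
D_c = (0.300/1.05) × 7.708 × e^(−0.300×0.5691) = 0.2857 × 7.708 × 0.8430 = 1.857 mg/L.
Minimum DO = 10.8 − 1.857 = 8.943 mg/L.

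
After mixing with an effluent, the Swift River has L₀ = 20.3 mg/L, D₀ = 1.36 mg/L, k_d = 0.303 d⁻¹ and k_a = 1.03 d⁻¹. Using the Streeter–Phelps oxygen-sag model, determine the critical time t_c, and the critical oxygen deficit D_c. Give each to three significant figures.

With k_a/k_d = 3.399 and 1 − D₀(k_a−k_d)/(k_d L₀) = 0.8393,
t_c = ln(3.399 × 0.8393) / (1.03 − 0.303) = ln(2.853) / 0.7270 = 1.048/0.7270 = 1.442 d.
L(t_c) = L₀ e^(−k_d t_c) = 20.3 × 0.6460 = 13.11 mg/L, and at the critical point k_a D_c = k_d L, so D_c = (0.303/1.03) × 13.11 = 3.858 mg/L.

t_c ≈ 1.44 d; D_c ≈ 3.86 mg/L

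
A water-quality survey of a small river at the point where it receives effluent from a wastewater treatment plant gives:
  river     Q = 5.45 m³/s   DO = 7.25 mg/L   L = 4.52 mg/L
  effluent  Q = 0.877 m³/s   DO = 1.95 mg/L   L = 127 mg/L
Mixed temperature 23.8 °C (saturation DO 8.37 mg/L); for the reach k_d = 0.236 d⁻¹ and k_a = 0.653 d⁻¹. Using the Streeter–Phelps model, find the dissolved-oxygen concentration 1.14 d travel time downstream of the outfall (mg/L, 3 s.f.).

DO ≈ 3.97 mg/L

Mixed DO = (5.45×7.25 + 0.877×1.95)/(5.45+0.877) = 41.22/6.327 = 6.515 mg/L.
Mixed L₀ = (5.45×4.52 + 0.877×127)/(6.327) = 136.0/6.327 = 21.50 mg/L.
Initial deficit D₀ = C_s − DO₀ = 8.37 − 6.515 = 1.855 mg/L.
D(1.14) = [0.236×21.50/(0.653−0.236)](e^(−0.236×1.14) − e^(−0.653×1.14)) + 1.855 e^(−0.653×1.14)
= 12.17 × (0.7641 − 0.4750) + 1.855 × 0.4750 = 4.398 mg/L.
DO = 8.37 − 4.398 = 3.972 mg/L.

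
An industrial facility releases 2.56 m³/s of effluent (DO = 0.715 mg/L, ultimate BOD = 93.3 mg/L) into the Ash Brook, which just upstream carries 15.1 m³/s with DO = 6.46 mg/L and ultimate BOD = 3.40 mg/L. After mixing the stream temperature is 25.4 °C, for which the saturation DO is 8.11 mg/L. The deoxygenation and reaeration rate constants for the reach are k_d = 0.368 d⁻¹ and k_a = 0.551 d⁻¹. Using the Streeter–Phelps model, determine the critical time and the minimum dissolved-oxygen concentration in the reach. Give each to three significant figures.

Mixed DO = (15.1×6.46 + 2.56×0.715)/(15.1+2.56) = 99.38/17.66 = 5.627 mg/L.
Mixed L₀ = (15.1×3.40 + 2.56×93.3)/(17.66) = 290.2/17.66 = 16.43 mg/L.
Initial deficit D₀ = C_s − DO₀ = 8.11 − 5.627 = 2.483 mg/L.
t_c = (1/0.1830) ln[(0.551/0.368)(1 − 2.483×0.1830/(0.368×16.43))] = 5.464 × ln(1.385) = 1.779 d.
D_c = (0.368/0.551) × 16.43 × e^(−0.368×1.779) = 0.6679 × 16.43 × 0.5196 = 5.703 mg/L.
Minimum DO = 8.11 − 5.703 = 2.407 mg/L.

t_c ≈ 1.78 d; minimum DO ≈ 2.41 mg/L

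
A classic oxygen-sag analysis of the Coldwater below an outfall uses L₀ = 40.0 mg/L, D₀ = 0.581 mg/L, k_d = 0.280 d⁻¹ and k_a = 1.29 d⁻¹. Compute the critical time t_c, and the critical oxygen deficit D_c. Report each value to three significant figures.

t_c ≈ 1.46 d; D_c ≈ 5.77 mg/L

t_c = [1/(k_a−k_d)] ln[(k_a/k_d)(1 − D₀(k_a−k_d)/(k_d L₀))]
= [1/(1.29−0.280)] ln[(1.29/0.280)(1 − 0.581×1.010/(0.280×40.0))]
= (1/1.010) ln[4.607 × 0.9476] = 0.9901 × ln(4.366) = 0.9901 × 1.474 = 1.459 d.
L(t_c) = L₀ e^(−k_d t_c) = 40.0 × 0.6646 = 26.58 mg/L, and at the critical point k_a D_c = k_d L, so D_c = (0.280/1.29) × 26.58 = 5.770 mg/L.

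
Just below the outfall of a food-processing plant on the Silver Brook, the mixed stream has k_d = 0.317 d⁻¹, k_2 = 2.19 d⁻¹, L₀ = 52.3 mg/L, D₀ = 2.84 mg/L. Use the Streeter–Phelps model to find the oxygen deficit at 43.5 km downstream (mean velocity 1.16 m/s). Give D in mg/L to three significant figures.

D ≈ 5.39 mg/L

Travel time t = x/v = 43.5 km / (1.16 m/s) = 43500 m / 1.16 m/s = 37500 s = 0.4340 d.
k_d L₀/(k_2−k_d) = 0.317×52.3/(2.19−0.317) = 16.58/1.873 = 8.852 mg/L.
e^(−k_d t) = e^(−0.317×0.4340) = 0.8715; e^(−k_2 t) = e^(−2.19×0.4340) = 0.3865.
D = 8.852 × (0.8715 − 0.3865) + 2.84 × 0.3865 = 4.292 + 1.098 = 5.390 mg/L.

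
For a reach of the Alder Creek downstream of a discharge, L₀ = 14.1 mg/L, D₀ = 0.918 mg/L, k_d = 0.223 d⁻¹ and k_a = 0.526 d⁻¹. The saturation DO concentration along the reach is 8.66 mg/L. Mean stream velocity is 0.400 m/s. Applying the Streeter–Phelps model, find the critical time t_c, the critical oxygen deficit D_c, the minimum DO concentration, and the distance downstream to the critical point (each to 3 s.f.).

t_c ≈ 2.53 d; D_c ≈ 3.40 mg/L; min DO ≈ 5.26 mg/L; x_c ≈ 87.3 km

t_c = [1/(k_a−k_d)] ln[(k_a/k_d)(1 − D₀(k_a−k_d)/(k_d L₀))]
= [1/(0.526−0.223)] ln[(0.526/0.223)(1 − 0.918×0.3030/(0.223×14.1))]
= (1/0.3030) ln[2.359 × 0.9115] = 3.300 × ln(2.150) = 3.300 × 0.7655 = 2.526 d.
D_c = (k_d/k_a) L₀ e^(−k_d t_c) = (0.223/0.526) × 14.1 × e^(−0.223×2.526) = 0.4240 × 14.1 × 0.5693 = 3.403 mg/L.
Minimum DO = C_s − D_c = 8.66 − 3.403 = 5.257 mg/L.
x_c = v t_c = 0.400 m/s × 2.526 d × 86400 s/d = 87310 m ≈ 87.3 km.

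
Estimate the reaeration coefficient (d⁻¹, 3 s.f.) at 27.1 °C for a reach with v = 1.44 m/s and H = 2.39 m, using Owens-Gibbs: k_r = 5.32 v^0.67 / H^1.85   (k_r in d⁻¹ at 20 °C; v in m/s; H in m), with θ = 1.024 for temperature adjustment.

k_r(20) = 5.32 × 1.44^0.67 / 2.39^1.85 = 5.32 × 1.277 / 5.012 = 1.355 d⁻¹.
k_r(27.1) = 1.355 × 1.024^(27.1−20) = 1.355 × 1.183 = 1.604 d⁻¹.

k_r ≈ 1.60 d⁻¹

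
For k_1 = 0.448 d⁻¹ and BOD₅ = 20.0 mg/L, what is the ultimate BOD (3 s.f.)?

BOD₅ = L₀(1 − e^(−5k_1)) ⇒ L₀ = BOD₅ / (1 − e^(−5×0.448))
= 20.0 / (1 − 0.1065) = 20.0 / 0.8935 = 22.38 mg/L.

L₀ ≈ 22.4 mg/L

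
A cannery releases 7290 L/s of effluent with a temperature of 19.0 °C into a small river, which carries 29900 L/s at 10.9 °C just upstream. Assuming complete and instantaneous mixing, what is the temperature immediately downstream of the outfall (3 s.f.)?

Flow-weighted mixing: C = (Q_r C_r + Q_w C_w)/(Q_r + Q_w)
= (29900×10.9 + 7290×19.0)/(29900 + 7290) = 464400/37190 = 12.49 °C.

12.5 °C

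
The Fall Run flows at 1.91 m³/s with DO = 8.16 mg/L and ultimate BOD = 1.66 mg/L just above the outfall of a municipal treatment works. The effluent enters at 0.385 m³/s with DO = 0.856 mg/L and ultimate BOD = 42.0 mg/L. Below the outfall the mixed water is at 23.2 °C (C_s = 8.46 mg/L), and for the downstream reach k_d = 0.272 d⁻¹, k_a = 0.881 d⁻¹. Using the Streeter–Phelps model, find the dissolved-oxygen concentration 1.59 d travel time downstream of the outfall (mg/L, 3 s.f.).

Mixed DO = (1.91×8.16 + 0.385×0.856)/(1.91+0.385) = 15.92/2.295 = 6.935 mg/L.
Mixed L₀ = (1.91×1.66 + 0.385×42.0)/(2.295) = 19.34/2.295 = 8.427 mg/L.
Initial deficit D₀ = C_s − DO₀ = 8.46 − 6.935 = 1.525 mg/L.
D(1.59) = [0.272×8.427/(0.881−0.272)](e^(−0.272×1.59) − e^(−0.881×1.59)) + 1.525 e^(−0.881×1.59)
= 3.764 × (0.6489 − 0.2464) + 1.525 × 0.2464 = 1.891 mg/L.
DO = 8.46 − 1.891 = 6.569 mg/L.

DO ≈ 6.57 mg/L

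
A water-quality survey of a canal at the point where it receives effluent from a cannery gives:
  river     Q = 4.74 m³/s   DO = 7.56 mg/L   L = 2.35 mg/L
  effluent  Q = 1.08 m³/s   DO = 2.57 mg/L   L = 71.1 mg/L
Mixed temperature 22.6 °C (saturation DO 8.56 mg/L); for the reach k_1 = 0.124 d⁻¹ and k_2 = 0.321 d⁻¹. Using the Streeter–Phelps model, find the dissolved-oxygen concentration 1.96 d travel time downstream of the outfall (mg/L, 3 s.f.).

Mixed DO = (4.74×7.56 + 1.08×2.57)/(4.74+1.08) = 38.61/5.820 = 6.634 mg/L.
Mixed L₀ = (4.74×2.35 + 1.08×71.1)/(5.820) = 87.93/5.820 = 15.11 mg/L.
Initial deficit D₀ = C_s − DO₀ = 8.56 − 6.634 = 1.926 mg/L.
D(1.96) = [0.124×15.11/(0.321−0.124)](e^(−0.124×1.96) − e^(−0.321×1.96)) + 1.926 e^(−0.321×1.96)
= 9.509 × (0.7842 − 0.5330) + 1.926 × 0.5330 = 3.415 mg/L.
DO = 8.56 − 3.415 = 5.145 mg/L.

DO ≈ 5.14 mg/L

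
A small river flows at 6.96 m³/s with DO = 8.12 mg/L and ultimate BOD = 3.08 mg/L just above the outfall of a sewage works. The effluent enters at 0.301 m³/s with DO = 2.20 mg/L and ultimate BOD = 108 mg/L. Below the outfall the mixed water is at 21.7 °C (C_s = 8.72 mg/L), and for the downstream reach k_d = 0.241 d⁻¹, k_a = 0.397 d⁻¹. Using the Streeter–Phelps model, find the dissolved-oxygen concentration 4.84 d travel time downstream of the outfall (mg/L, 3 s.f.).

DO ≈ 6.70 mg/L

Mixed DO = (6.96×8.12 + 0.301×2.20)/(6.96+0.301) = 57.18/7.261 = 7.875 mg/L.
Mixed L₀ = (6.96×3.08 + 0.301×108)/(7.261) = 53.94/7.261 = 7.429 mg/L.
Initial deficit D₀ = C_s − DO₀ = 8.72 − 7.875 = 0.8454 mg/L.
D(4.84) = [0.241×7.429/(0.397−0.241)](e^(−0.241×4.84) − e^(−0.397×4.84)) + 0.8454 e^(−0.397×4.84)
= 11.48 × (0.3115 − 0.1464) + 0.8454 × 0.1464 = 2.019 mg/L.
DO = 8.72 − 2.019 = 6.701 mg/L.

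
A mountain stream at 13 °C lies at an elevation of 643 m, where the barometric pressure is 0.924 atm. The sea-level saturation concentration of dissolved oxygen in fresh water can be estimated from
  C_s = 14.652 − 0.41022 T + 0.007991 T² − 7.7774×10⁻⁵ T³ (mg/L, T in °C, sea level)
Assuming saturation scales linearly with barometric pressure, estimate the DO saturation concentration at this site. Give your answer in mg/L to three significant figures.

At sea level: C_s = 14.652 − 0.41022×13 + 0.007991×13² − 7.7774×10⁻⁵×13³ = 10.50 mg/L.
Pressure correction: C_s' = 10.50 × 0.924 = 9.701 mg/L.

C_s ≈ 9.70 mg/L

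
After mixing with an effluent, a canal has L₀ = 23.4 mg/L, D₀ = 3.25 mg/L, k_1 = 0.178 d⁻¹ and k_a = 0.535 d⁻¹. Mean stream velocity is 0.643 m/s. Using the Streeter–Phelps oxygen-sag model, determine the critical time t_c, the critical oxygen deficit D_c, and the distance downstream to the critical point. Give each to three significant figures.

t_c ≈ 2.17 d; D_c ≈ 5.29 mg/L; x_c ≈ 120 km

With k_a/k_1 = 3.006 and 1 − D₀(k_a−k_1)/(k_1 L₀) = 0.7214,
t_c = ln(3.006 × 0.7214) / (0.535 − 0.178) = ln(2.168) / 0.3570 = 0.7740/0.3570 = 2.168 d.
L(t_c) = L₀ e^(−k_1 t_c) = 23.4 × 0.6798 = 15.91 mg/L, and at the critical point k_a D_c = k_1 L, so D_c = (0.178/0.535) × 15.91 = 5.293 mg/L.
x_c = v t_c = 0.643 m/s × 2.168 d × 86400 s/d = 120400 m ≈ 120 km.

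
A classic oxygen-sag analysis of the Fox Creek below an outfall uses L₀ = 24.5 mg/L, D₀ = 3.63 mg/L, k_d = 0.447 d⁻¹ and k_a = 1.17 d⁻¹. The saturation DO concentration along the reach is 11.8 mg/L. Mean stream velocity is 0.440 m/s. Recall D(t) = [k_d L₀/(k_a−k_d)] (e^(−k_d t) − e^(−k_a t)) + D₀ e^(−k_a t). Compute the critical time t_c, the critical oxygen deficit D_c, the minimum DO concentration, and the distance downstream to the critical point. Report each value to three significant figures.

With k_a/k_d = 2.617 and 1 − D₀(k_a−k_d)/(k_d L₀) = 0.7604,
t_c = ln(2.617 × 0.7604) / (1.17 − 0.447) = ln(1.990) / 0.7230 = 0.6882/0.7230 = 0.9519 d.
L(t_c) = L₀ e^(−k_d t_c) = 24.5 × 0.6534 = 16.01 mg/L, and at the critical point k_a D_c = k_d L, so D_c = (0.447/1.17) × 16.01 = 6.116 mg/L.
Minimum DO = C_s − D_c = 11.8 − 6.116 = 5.684 mg/L.
x_c = v t_c = 0.440 m/s × 0.9519 d × 86400 s/d = 36190 m ≈ 36.2 km.

t_c ≈ 0.952 d; D_c ≈ 6.12 mg/L; min DO ≈ 5.68 mg/L; x_c ≈ 36.2 km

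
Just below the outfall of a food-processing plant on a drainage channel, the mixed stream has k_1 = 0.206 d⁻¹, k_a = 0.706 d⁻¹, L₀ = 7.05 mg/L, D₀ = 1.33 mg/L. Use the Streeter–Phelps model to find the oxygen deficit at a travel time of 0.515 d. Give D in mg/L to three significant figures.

k_1 L₀/(k_a−k_1) = 0.206×7.05/(0.706−0.206) = 1.452/0.5000 = 2.905 mg/L.
e^(−k_1 t) = e^(−0.206×0.5150) = 0.8993; e^(−k_a t) = e^(−0.706×0.5150) = 0.6952.
D = 2.905 × (0.8993 − 0.6952) + 1.33 × 0.6952 = 0.5930 + 0.9246 = 1.518 mg/L.

D ≈ 1.52 mg/L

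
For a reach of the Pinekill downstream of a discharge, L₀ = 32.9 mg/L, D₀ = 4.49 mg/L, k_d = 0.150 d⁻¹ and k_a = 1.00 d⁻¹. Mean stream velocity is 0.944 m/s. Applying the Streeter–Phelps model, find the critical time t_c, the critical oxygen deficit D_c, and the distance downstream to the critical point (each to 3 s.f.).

t_c = [1/(k_a−k_d)] ln[(k_a/k_d)(1 − D₀(k_a−k_d)/(k_d L₀))]
= [1/(1.00−0.150)] ln[(1.00/0.150)(1 − 4.49×0.8500/(0.150×32.9))]
= (1/0.8500) ln[6.667 × 0.2266] = 1.176 × ln(1.511) = 1.176 × 0.4128 = 0.4856 d.
D_c = (k_d/k_a) L₀ e^(−k_d t_c) = (0.150/1.00) × 32.9 × e^(−0.150×0.4856) = 0.1500 × 32.9 × 0.9298 = 4.588 mg/L.
x_c = v t_c = 0.944 m/s × 0.4856 d × 86400 s/d = 39610 m ≈ 39.6 km.

t_c ≈ 0.486 d; D_c ≈ 4.59 mg/L; x_c ≈ 39.6 km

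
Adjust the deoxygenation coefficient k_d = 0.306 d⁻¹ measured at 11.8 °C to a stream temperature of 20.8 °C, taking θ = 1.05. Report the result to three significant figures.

k_d(T₂) = k_d(T₁) · θ^(T₂−T₁) = 0.306 × 1.05^(20.8−11.8)
= 0.306 × 1.05^9.00 = 0.306 × 1.551 = 0.4747 d⁻¹.

k_d ≈ 0.475 d⁻¹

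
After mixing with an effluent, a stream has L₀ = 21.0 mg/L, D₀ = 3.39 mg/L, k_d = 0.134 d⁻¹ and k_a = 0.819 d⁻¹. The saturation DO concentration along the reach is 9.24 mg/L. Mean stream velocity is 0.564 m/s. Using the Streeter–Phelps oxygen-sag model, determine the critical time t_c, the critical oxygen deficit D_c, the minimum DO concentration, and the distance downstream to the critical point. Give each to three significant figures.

t_c = [1/(k_a−k_d)] ln[(k_a/k_d)(1 − D₀(k_a−k_d)/(k_d L₀))]
= [1/(0.819−0.134)] ln[(0.819/0.134)(1 − 3.39×0.6850/(0.134×21.0))]
= (1/0.6850) ln[6.112 × 0.1748] = 1.460 × ln(1.068) = 1.460 × 0.06606 = 0.09643 d.
D_c = (k_d/k_a) L₀ e^(−k_d t_c) = (0.134/0.819) × 21.0 × e^(−0.134×0.09643) = 0.1636 × 21.0 × 0.9872 = 3.392 mg/L.
Minimum DO = C_s − D_c = 9.24 − 3.392 = 5.848 mg/L.
x_c = v t_c = 0.564 m/s × 0.09643 d × 86400 s/d = 4699 m ≈ 4.70 km.

t_c ≈ 0.0964 d; D_c ≈ 3.39 mg/L; min DO ≈ 5.85 mg/L; x_c ≈ 4.70 km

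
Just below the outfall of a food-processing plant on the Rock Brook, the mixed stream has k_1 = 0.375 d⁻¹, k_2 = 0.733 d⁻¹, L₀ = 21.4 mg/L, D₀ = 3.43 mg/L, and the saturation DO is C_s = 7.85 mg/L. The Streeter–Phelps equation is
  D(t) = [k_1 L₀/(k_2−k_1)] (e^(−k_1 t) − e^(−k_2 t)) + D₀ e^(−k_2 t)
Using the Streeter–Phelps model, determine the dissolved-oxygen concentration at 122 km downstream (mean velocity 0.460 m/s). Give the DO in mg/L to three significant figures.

DO ≈ 2.76 mg/L

Travel time t = x/v = 122 km / (0.460 m/s) = 122000 m / 0.460 m/s = 265200 s = 3.070 d.
k_1 L₀/(k_2−k_1) = 0.375×21.4/(0.733−0.375) = 8.025/0.3580 = 22.42 mg/L.
e^(−k_1 t) = e^(−0.375×3.070) = 0.3163; e^(−k_2 t) = e^(−0.733×3.070) = 0.1054.
D = 22.42 × (0.3163 − 0.1054) + 3.43 × 0.1054 = 4.727 + 0.3615 = 5.089 mg/L.
DO = C_s − D = 7.85 − 5.089 = 2.761 mg/L.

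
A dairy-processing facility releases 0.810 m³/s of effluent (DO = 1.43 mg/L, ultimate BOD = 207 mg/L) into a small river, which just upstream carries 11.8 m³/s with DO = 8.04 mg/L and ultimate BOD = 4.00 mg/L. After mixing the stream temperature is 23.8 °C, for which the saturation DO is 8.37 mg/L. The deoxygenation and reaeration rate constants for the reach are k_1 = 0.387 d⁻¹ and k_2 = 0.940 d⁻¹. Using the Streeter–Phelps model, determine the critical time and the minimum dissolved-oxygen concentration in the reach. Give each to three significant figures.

Mixed DO = (11.8×8.04 + 0.810×1.43)/(11.8+0.810) = 96.03/12.61 = 7.615 mg/L.
Mixed L₀ = (11.8×4.00 + 0.810×207)/(12.61) = 214.9/12.61 = 17.04 mg/L.
Initial deficit D₀ = C_s − DO₀ = 8.37 − 7.615 = 0.7546 mg/L.
t_c = (1/0.5530) ln[(0.940/0.387)(1 − 0.7546×0.5530/(0.387×17.04))] = 1.808 × ln(2.275) = 1.487 d.
D_c = (0.387/0.940) × 17.04 × e^(−0.387×1.487) = 0.4117 × 17.04 × 0.5625 = 3.946 mg/L.
Minimum DO = 8.37 − 3.946 = 4.424 mg/L.

t_c ≈ 1.49 d; minimum DO ≈ 4.42 mg/L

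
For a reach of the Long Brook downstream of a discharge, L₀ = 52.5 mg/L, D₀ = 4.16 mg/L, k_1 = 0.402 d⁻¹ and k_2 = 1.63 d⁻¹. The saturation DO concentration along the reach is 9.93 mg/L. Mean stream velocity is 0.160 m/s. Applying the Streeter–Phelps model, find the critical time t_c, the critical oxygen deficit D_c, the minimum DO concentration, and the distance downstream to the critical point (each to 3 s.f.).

t_c ≈ 0.914 d; D_c ≈ 8.97 mg/L; min DO ≈ 0.964 mg/L; x_c ≈ 12.6 km

With k_2/k_1 = 4.055 and 1 − D₀(k_2−k_1)/(k_1 L₀) = 0.7579,
t_c = ln(4.055 × 0.7579) / (1.63 − 0.402) = ln(3.073) / 1.228 = 1.123/1.228 = 0.9143 d.
D_c = (k_1/k_2) L₀ e^(−k_1 t_c) = (0.402/1.63) × 52.5 × e^(−0.402×0.9143) = 0.2466 × 52.5 × 0.6924 = 8.966 mg/L.
Minimum DO = C_s − D_c = 9.93 − 8.966 = 0.9645 mg/L.
x_c = v t_c = 0.160 m/s × 0.9143 d × 86400 s/d = 12640 m ≈ 12.6 km.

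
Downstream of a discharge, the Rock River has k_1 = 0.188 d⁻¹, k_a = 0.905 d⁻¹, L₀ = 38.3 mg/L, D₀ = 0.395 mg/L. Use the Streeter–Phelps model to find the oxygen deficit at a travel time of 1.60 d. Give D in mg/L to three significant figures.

D ≈ 5.17 mg/L

k_1 L₀/(k_a−k_1) = 0.188×38.3/(0.905−0.188) = 7.200/0.7170 = 10.04 mg/L.
e^(−k_1 t) = e^(−0.188×1.600) = 0.7402; e^(−k_a t) = e^(−0.905×1.600) = 0.2350.
D = 10.04 × (0.7402 − 0.2350) + 0.395 × 0.2350 = 5.073 + 0.09284 = 5.166 mg/L.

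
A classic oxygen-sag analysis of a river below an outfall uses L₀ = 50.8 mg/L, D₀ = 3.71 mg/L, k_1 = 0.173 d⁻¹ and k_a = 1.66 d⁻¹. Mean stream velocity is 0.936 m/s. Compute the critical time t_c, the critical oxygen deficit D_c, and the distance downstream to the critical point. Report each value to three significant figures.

With k_a/k_1 = 9.595 and 1 − D₀(k_a−k_1)/(k_1 L₀) = 0.3723,
t_c = ln(9.595 × 0.3723) / (1.66 − 0.173) = ln(3.572) / 1.487 = 1.273/1.487 = 0.8562 d.
L(t_c) = L₀ e^(−k_1 t_c) = 50.8 × 0.8623 = 43.81 mg/L, and at the critical point k_a D_c = k_1 L, so D_c = (0.173/1.66) × 43.81 = 4.565 mg/L.
x_c = v t_c = 0.936 m/s × 0.8562 d × 86400 s/d = 69240 m ≈ 69.2 km.

t_c ≈ 0.856 d; D_c ≈ 4.57 mg/L; x_c ≈ 69.2 km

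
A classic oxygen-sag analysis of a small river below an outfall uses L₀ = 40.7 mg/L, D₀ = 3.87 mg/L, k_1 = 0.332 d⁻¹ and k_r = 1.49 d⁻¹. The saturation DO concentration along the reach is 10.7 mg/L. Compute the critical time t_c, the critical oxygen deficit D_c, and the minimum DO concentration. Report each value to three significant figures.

With k_r/k_1 = 4.488 and 1 − D₀(k_r−k_1)/(k_1 L₀) = 0.6683,
t_c = ln(4.488 × 0.6683) / (1.49 − 0.332) = ln(2.999) / 1.158 = 1.098/1.158 = 0.9486 d.
L(t_c) = L₀ e^(−k_1 t_c) = 40.7 × 0.7298 = 29.70 mg/L, and at the critical point k_r D_c = k_1 L, so D_c = (0.332/1.49) × 29.70 = 6.619 mg/L.
Minimum DO = C_s − D_c = 10.7 − 6.619 = 4.081 mg/L.

t_c ≈ 0.949 d; D_c ≈ 6.62 mg/L; min DO ≈ 4.08 mg/L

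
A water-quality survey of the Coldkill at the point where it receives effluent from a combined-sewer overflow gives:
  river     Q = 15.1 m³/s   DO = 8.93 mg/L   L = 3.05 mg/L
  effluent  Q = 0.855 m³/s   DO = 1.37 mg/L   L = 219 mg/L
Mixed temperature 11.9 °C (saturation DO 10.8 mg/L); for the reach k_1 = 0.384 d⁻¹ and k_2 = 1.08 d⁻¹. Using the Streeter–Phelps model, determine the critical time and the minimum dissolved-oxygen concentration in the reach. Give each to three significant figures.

Mixed DO = (15.1×8.93 + 0.855×1.37)/(15.1+0.855) = 136.0/15.96 = 8.525 mg/L.
Mixed L₀ = (15.1×3.05 + 0.855×219)/(15.96) = 233.3/15.96 = 14.62 mg/L.
Initial deficit D₀ = C_s − DO₀ = 10.8 − 8.525 = 2.275 mg/L.
t_c = (1/0.6960) ln[(1.08/0.384)(1 − 2.275×0.6960/(0.384×14.62))] = 1.437 × ln(2.019) = 1.010 d.
D_c = (0.384/1.08) × 14.62 × e^(−0.384×1.010) = 0.3556 × 14.62 × 0.6786 = 3.528 mg/L.
Minimum DO = 10.8 − 3.528 = 7.272 mg/L.

t_c ≈ 1.01 d; minimum DO ≈ 7.27 mg/L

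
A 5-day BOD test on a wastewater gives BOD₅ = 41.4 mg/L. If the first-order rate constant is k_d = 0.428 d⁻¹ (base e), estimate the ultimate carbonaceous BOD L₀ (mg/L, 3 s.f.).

L₀ ≈ 46.9 mg/L

BOD₅ = L₀(1 − e^(−5k_d)) ⇒ L₀ = BOD₅ / (1 − e^(−5×0.428))
= 41.4 / (1 − 0.1177) = 41.4 / 0.8823 = 46.92 mg/L.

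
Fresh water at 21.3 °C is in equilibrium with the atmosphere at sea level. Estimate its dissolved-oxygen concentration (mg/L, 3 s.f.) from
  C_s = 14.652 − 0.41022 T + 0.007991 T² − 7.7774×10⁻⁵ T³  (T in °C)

C_s ≈ 8.79 mg/L

C_s = 14.652 − 0.41022×21.3 + 0.007991×21.3² − 7.7774×10⁻⁵×21.3³ = 8.788 mg/L.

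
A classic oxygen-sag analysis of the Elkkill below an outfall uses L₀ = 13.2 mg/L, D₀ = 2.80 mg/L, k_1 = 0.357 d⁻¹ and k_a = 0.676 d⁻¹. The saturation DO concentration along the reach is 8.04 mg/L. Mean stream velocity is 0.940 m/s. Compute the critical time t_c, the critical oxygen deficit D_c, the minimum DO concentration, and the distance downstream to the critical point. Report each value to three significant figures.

t_c ≈ 1.34 d; D_c ≈ 4.32 mg/L; min DO ≈ 3.72 mg/L; x_c ≈ 109 km

At the critical point dD/dt = 0, so k_1 L₀ e^(−k_1 t) = k_a D. Substituting D(t) from the Streeter–Phelps equation and solving for t gives
t_c = ln[(k_a/k_1)(1 − D₀(k_a−k_1)/(k_1 L₀))] / (k_a−k_1).
Here k_a−k_1 = 0.3190 d⁻¹ and 1 − D₀(k_a−k_1)/(k_1 L₀) = 1 − 2.80×0.3190/(0.357×13.2) = 0.8105, so
t_c = ln(1.894 × 0.8105) / 0.3190 = 0.4283 / 0.3190 = 1.343 d.
D_c = (k_1/k_a) L₀ e^(−k_1 t_c) = (0.357/0.676) × 13.2 × e^(−0.357×1.343) = 0.5281 × 13.2 × 0.6192 = 4.316 mg/L.
Minimum DO = C_s − D_c = 8.04 − 4.316 = 3.724 mg/L.
x_c = v t_c = 0.940 m/s × 1.343 d × 86400 s/d = 109000 m ≈ 109 km.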